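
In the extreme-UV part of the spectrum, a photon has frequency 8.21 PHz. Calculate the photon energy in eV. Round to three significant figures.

Use h = 6.62607015 × 10^-34 J·s, 1 eV = 1.602176634 × 10^-19 J.
First convert: f = 8.21 PHz = 8.21 × 10^15 Hz.
The photon relation is E = hf, giving E = 5.440 × 10^-18 J.
Converting to eV: E = 33.95 eV ≈ 34.0 eV.

34.0 eV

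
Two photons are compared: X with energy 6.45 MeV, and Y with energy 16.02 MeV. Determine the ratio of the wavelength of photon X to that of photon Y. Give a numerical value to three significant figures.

2.48

λ_X = 1.922e-13 m (from energy = 6.45 MeV, via λ = hc/E).
λ_Y = 7.739e-14 m (from energy = 16.02 MeV, via λ = hc/E).
Ratio = 1.922e-13 / 7.739e-14 = 2.48.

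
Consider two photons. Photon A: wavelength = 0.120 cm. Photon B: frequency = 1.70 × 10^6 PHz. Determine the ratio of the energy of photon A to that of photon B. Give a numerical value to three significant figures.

1.47 × 10^-10

E_A = 1.655 × 10^-22 J (from wavelength = 0.120 cm, via E = hc/λ).
E_B = 1.126 × 10^-12 J (from frequency = 1.70 × 10^6 PHz, via E = hf).
Ratio = 1.655 × 10^-22 / 1.126 × 10^-12 = 1.47 × 10^-10.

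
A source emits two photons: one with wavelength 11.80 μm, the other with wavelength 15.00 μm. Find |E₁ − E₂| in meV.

Using E = hc/λ: E₁ = 1.6834 × 10^-20 J, E₂ = 1.3243 × 10^-20 J.
|ΔE| = |1.6834 × 10^-20 − 1.3243 × 10^-20| = 3.59 × 10^-21 J = 22.4 meV.

22.4 meV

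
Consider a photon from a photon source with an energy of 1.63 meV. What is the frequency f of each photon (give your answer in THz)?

Take h = 6.62607015 × 10^-34 J·s, 1 eV = 1.602176634 × 10^-19 J.
First convert: E = 1.63 meV = 2.6115 × 10^-22 J.
For a photon f = E/h, so f = 3.941 × 10^11 Hz.
Converting to THz: f = 0.3941 THz ≈ 0.394 THz.

0.394 THz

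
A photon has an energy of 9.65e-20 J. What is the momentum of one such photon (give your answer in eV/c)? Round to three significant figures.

The photon relation is p = E/c, giving p = 3.219e-28 kg·m/s.
Converting to eV/c: p = 0.6023 eV/c ≈ 0.602 eV/c.

0.602 eV/c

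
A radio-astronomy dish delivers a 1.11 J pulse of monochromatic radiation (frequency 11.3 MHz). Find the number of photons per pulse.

Per-photon energy: E = 7.487·10^-27 J (from frequency = 11.3 MHz).
N = E_total / E_photon = 1.11 J / 7.487·10^-27 J = 1.48·10^26.

1.48·10^26 photons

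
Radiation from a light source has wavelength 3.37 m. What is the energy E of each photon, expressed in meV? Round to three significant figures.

3.68 × 10^-4 meV

Use h = 6.62607015 × 10^-34 J·s, c = 2.99792458 × 10^8 m/s, 1 eV = 1.602176634 × 10^-19 J.
The photon relation is E = hc/λ, giving E = 5.894 × 10^-26 J.
Converting to meV: E = 3.679 × 10^-4 meV ≈ 3.68 × 10^-4 meV.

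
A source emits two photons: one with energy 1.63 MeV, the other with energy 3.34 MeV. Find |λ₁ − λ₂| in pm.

0.389 pm

Using λ = hc/E: λ₁ = 7.606 × 10^-13 m, λ₂ = 3.712 × 10^-13 m.
|Δλ| = |7.606 × 10^-13 − 3.712 × 10^-13| = 3.89 × 10^-13 m = 0.389 pm.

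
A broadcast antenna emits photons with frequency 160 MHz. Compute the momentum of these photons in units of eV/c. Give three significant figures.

First convert: f = 160 MHz = 1.60 × 10^8 Hz.
The photon relation is p = hf/c, giving p = 3.536 × 10^-34 kg·m/s.
Converting to eV/c: p = 6.617 × 10^-7 eV/c ≈ 6.62 × 10^-7 eV/c.

6.62 × 10^-7 eV/c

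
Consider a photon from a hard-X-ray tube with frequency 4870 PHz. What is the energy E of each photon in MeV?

First convert: f = 4870 PHz = 4.87 × 10^18 Hz.
Apply E = hf: E = 3.227 × 10^-15 J.
Converting to MeV: E = 0.02014 MeV ≈ 0.0201 MeV.

0.0201 MeV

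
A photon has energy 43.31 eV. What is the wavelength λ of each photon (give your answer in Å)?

286 Å

First convert: E = 43.31 eV = 6.9390e-18 J.
Apply λ = hc/E: λ = 2.863e-8 m.
Converting to Å: λ = 286.3 Å ≈ 286 Å.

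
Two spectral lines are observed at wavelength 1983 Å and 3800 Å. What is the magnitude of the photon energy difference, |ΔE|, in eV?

Using E = hc/λ: E₁ = 1.0017·10^-18 J, E₂ = 5.2275·10^-19 J.
|ΔE| = |1.0017·10^-18 − 5.2275·10^-19| = 4.79·10^-19 J = 2.99 eV.

2.99 eV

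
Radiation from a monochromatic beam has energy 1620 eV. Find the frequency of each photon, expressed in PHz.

Take h = 6.62607015·10^-34 J·s, 1 eV = 1.602176634·10^-19 J.
In SI units: E = 1620 eV = 2.5955·10^-16 J.
Apply f = E/h: f = 3.917·10^17 Hz.
Converting to PHz: f = 391.7 PHz ≈ 392 PHz.

392 PHz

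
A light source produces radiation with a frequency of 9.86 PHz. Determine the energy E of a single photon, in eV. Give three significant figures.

40.8 eV

First convert: f = 9.86 PHz = 9.86e15 Hz.
Since E = hf for a photon, E = 6.533e-18 J.
Converting to eV: E = 40.78 eV ≈ 40.8 eV.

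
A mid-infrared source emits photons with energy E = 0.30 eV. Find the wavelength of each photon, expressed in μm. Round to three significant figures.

4.13 μm

First convert: E = 0.30 eV = 4.8065·10^-20 J.
The photon relation is λ = hc/E, giving λ = 4.133·10^-6 m.
Converting to μm: λ = 4.133 μm ≈ 4.13 μm.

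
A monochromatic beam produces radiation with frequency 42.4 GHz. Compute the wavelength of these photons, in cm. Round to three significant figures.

0.707 cm

Convert to SI: f = 42.4 GHz = 4.24e10 Hz.
For a photon λ = c/f, so λ = 0.007071 m.
Converting to cm: λ = 0.7071 cm ≈ 0.707 cm.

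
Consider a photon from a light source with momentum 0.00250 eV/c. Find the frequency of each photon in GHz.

Take h = 6.62607015 × 10^-34 J·s, c = 2.99792458 × 10^8 m/s, 1 eV = 1.602176634 × 10^-19 J.
In SI units: p = 0.00250 eV/c = 1.3361 × 10^-30 kg·m/s.
Since f = pc/h for a photon, f = 6.045 × 10^11 Hz.
Converting to GHz: f = 604.5 GHz ≈ 604 GHz.

604 GHz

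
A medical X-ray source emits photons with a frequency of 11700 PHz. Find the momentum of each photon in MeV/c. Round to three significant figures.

0.0484 MeV/c

First convert: f = 11700 PHz = 1.17·10^19 Hz.
The photon relation is p = hf/c, giving p = 2.586·10^-23 kg·m/s.
Converting to MeV/c: p = 0.04839 MeV/c ≈ 0.0484 MeV/c.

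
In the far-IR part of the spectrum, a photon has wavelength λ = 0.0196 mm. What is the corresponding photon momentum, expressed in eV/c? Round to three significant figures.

First convert: λ = 0.0196 mm = 1.96e-5 m.
The photon relation is p = h/λ, giving p = 3.381e-29 kg·m/s.
Converting to eV/c: p = 0.06326 eV/c ≈ 0.0633 eV/c.

0.0633 eV/c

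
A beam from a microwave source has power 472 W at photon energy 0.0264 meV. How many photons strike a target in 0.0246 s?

2.75 × 10^24 photons

Total energy: E_total = P·t = 472 × 0.0246 = 11.61 J.
Per-photon energy: E = 4.230 × 10^-24 J.
N = E_total / E_photon = 2.75 × 10^24.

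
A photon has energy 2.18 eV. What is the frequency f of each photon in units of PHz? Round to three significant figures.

In SI units: E = 2.18 eV = 3.4927e-19 J.
Since f = E/h for a photon, f = 5.271e14 Hz.
Converting to PHz: f = 0.5271 PHz ≈ 0.527 PHz.

0.527 PHz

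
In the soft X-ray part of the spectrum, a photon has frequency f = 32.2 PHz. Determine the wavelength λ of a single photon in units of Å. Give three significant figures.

93.1 Å

Convert to SI: f = 32.2 PHz = 3.22e16 Hz.
Apply λ = c/f: λ = 9.310e-9 m.
Converting to Å: λ = 93.10 Å ≈ 93.1 Å.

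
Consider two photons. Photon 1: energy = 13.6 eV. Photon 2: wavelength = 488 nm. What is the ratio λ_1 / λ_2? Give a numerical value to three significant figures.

λ_1 = 9.116 × 10^-8 m (from energy = 13.6 eV, via λ = hc/E).
λ_2 = 4.880 × 10^-7 m (from wavelength = 488 nm, via λ given directly).
Ratio = 9.116 × 10^-8 / 4.880 × 10^-7 = 0.187.

0.187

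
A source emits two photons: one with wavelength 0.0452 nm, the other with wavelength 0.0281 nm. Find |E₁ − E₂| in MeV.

Using E = hc/λ: E₁ = 4.395·10^-15 J, E₂ = 7.069·10^-15 J.
|ΔE| = |4.395·10^-15 − 7.069·10^-15| = 2.67·10^-15 J = 0.0167 MeV.

0.0167 MeV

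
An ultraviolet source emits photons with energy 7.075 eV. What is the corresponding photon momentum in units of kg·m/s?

(c = 2.99792458·10^8 m/s, 1 eV = 1.602176634·10^-19 J.)
In SI units: E = 7.075 eV = 1.1335·10^-18 J.
Since p = E/c for a photon, p = 3.781·10^-27 kg·m/s.
So p ≈ 3.78·10^-27 kg·m/s.

3.78·10^-27 kg·m/s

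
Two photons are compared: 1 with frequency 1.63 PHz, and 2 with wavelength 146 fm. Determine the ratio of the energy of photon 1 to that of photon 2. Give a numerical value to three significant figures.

E_1 = 1.080 × 10^-18 J (from frequency = 1.63 PHz, via E = hf).
E_2 = 1.361 × 10^-12 J (from wavelength = 146 fm, via E = hc/λ).
Ratio = 1.080 × 10^-18 / 1.361 × 10^-12 = 7.94 × 10^-7.

7.94 × 10^-7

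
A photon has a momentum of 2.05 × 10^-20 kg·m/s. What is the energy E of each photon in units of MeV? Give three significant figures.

Apply E = pc: E = 6.146 × 10^-12 J.
Converting to MeV: E = 38.36 MeV ≈ 38.4 MeV.

38.4 MeV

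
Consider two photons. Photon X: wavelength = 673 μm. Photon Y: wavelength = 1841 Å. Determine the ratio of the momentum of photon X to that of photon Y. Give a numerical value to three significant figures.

2.74e-4

p_X = 9.846e-31 kg·m/s (from wavelength = 673 μm, via p = h/λ).
p_Y = 3.599e-27 kg·m/s (from wavelength = 1841 Å, via p = h/λ).
Ratio = 9.846e-31 / 3.599e-27 = 2.74e-4.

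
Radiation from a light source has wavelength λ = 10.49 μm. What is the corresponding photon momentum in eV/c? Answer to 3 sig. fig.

Convert to SI: λ = 10.49 μm = 1.049 × 10^-5 m.
Since p = h/λ for a photon, p = 6.317 × 10^-29 kg·m/s.
Converting to eV/c: p = 0.1182 eV/c ≈ 0.118 eV/c.

0.118 eV/c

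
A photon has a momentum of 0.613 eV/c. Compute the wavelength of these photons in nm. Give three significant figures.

Take h = 6.62607015 × 10^-34 J·s, c = 2.99792458 × 10^8 m/s, 1 eV = 1.602176634 × 10^-19 J.
In SI units: p = 0.613 eV/c = 3.2760 × 10^-28 kg·m/s.
For a photon λ = h/p, so λ = 2.023 × 10^-6 m.
Converting to nm: λ = 2023 nm ≈ 2020 nm.

2020 nm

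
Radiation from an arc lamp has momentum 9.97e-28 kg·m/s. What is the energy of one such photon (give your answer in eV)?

Apply E = pc: E = 2.989e-19 J.
Converting to eV: E = 1.866 eV ≈ 1.87 eV.

1.87 eV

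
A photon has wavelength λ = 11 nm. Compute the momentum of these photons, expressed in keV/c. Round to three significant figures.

0.113 keV/c

Take h = 6.62607015e-34 J·s, c = 2.99792458e8 m/s, 1 eV = 1.602176634e-19 J.
First convert: λ = 11 nm = 1.1e-8 m.
The photon relation is p = h/λ, giving p = 6.024e-26 kg·m/s.
Converting to keV/c: p = 0.1127 keV/c ≈ 0.113 keV/c.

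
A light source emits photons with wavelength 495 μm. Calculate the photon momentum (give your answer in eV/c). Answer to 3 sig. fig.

2.50 × 10^-3 eV/c

Convert to SI: λ = 495 μm = 4.95 × 10^-4 m.
The photon relation is p = h/λ, giving p = 1.339 × 10^-30 kg·m/s.
Converting to eV/c: p = 0.002505 eV/c ≈ 2.50 × 10^-3 eV/c.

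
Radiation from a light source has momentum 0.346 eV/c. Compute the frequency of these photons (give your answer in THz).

Take h = 6.62607015e-34 J·s, c = 2.99792458e8 m/s, 1 eV = 1.602176634e-19 J.
First convert: p = 0.346 eV/c = 1.8491e-28 kg·m/s.
Since f = pc/h for a photon, f = 8.366e13 Hz.
Converting to THz: f = 83.66 THz ≈ 83.7 THz.

83.7 THz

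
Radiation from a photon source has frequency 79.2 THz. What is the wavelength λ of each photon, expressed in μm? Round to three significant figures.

Use c = 2.99792458 × 10^8 m/s.
In SI units: f = 79.2 THz = 7.92 × 10^13 Hz.
For a photon λ = c/f, so λ = 3.785 × 10^-6 m.
Converting to μm: λ = 3.785 μm ≈ 3.79 μm.

3.79 μm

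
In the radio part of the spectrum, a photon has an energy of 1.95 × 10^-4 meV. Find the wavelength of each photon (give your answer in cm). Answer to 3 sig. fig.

Use h = 6.62607015 × 10^-34 J·s, c = 2.99792458 × 10^8 m/s, 1 eV = 1.602176634 × 10^-19 J.
In SI units: E = 1.95 × 10^-4 meV = 3.1242 × 10^-26 J.
For a photon λ = hc/E, so λ = 6.358 m.
Converting to cm: λ = 635.8 cm ≈ 636 cm.

636 cm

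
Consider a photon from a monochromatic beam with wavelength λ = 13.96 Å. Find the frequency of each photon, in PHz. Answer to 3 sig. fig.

In SI units: λ = 13.96 Å = 1.396 × 10^-9 m.
For a photon f = c/λ, so f = 2.148 × 10^17 Hz.
Converting to PHz: f = 214.8 PHz ≈ 215 PHz.

215 PHz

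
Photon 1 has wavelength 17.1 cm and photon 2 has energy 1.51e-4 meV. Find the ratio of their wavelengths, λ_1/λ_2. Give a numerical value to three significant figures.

0.0208

λ_1 = 0.1710 m (from wavelength = 17.1 cm, via λ given directly).
λ_2 = 8.211 m (from energy = 1.51e-4 meV, via λ = hc/E).
Ratio = 0.1710 / 8.211 = 0.0208.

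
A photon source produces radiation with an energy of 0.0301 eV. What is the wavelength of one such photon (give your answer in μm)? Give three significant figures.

Take h = 6.62607015 × 10^-34 J·s, c = 2.99792458 × 10^8 m/s, 1 eV = 1.602176634 × 10^-19 J.
In SI units: E = 0.0301 eV = 4.8226 × 10^-21 J.
The photon relation is λ = hc/E, giving λ = 4.119 × 10^-5 m.
Converting to μm: λ = 41.19 μm ≈ 41.2 μm.

41.2 μm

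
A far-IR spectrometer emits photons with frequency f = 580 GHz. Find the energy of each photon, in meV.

In SI units: f = 580 GHz = 5.80 × 10^11 Hz.
For a photon E = hf, so E = 3.843 × 10^-22 J.
Converting to meV: E = 2.399 meV ≈ 2.40 meV.

2.40 meV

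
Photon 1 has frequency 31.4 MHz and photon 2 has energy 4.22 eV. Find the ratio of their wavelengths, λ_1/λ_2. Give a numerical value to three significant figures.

3.25 × 10^7

λ_1 = 9.548 m (from frequency = 31.4 MHz, via λ = c/f).
λ_2 = 2.938 × 10^-7 m (from energy = 4.22 eV, via λ = hc/E).
Ratio = 9.548 / 2.938 × 10^-7 = 3.25 × 10^7.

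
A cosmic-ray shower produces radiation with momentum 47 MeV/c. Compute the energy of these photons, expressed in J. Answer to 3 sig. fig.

7.53e-12 J

Take c = 2.99792458e8 m/s, 1 eV = 1.602176634e-19 J.
First convert: p = 47 MeV/c = 2.5118e-20 kg·m/s.
For a photon E = pc, so E = 7.530e-12 J.
So E ≈ 7.53e-12 J.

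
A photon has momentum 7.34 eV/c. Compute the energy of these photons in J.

In SI units: p = 7.34 eV/c = 3.9227e-27 kg·m/s.
The photon relation is E = pc, giving E = 1.176e-18 J.
So E ≈ 1.18e-18 J.

1.18e-18 J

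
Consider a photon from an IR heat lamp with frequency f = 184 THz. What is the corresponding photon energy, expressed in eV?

Convert to SI: f = 184 THz = 1.84 × 10^14 Hz.
The photon relation is E = hf, giving E = 1.219 × 10^-19 J.
Converting to eV: E = 0.7610 eV ≈ 0.761 eV.

0.761 eV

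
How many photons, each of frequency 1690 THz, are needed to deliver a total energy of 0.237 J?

2.12 × 10^17 photons

Per-photon energy: E = 1.120 × 10^-18 J (from frequency = 1690 THz).
N = E_total / E_photon = 0.237 J / 1.120 × 10^-18 J = 2.12 × 10^17.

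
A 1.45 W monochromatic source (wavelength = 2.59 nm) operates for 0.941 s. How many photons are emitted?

Total energy: E_total = P·t = 1.45 × 0.941 = 1.364 J.
Per-photon energy: E = 7.670 × 10^-17 J.
N = E_total / E_photon = 1.78 × 10^16.

1.78 × 10^16 photons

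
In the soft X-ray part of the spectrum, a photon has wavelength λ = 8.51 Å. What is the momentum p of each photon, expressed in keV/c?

(h = 6.62607015e-34 J·s, c = 2.99792458e8 m/s, 1 eV = 1.602176634e-19 J.)
In SI units: λ = 8.51 Å = 8.51e-10 m.
The photon relation is p = h/λ, giving p = 7.786e-25 kg·m/s.
Converting to keV/c: p = 1.457 keV/c ≈ 1.46 keV/c.

1.46 keV/c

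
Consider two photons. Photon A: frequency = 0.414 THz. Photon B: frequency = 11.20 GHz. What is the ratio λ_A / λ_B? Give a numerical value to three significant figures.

λ_A = 7.241e-4 m (from frequency = 0.414 THz, via λ = c/f).
λ_B = 0.02677 m (from frequency = 11.20 GHz, via λ = c/f).
Ratio = 7.241e-4 / 0.02677 = 0.0271.

0.0271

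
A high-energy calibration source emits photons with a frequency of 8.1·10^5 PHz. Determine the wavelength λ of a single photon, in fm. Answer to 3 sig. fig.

370 fm

Convert to SI: f = 8.1·10^5 PHz = 8.1·10^20 Hz.
Apply λ = c/f: λ = 3.701·10^-13 m.
Converting to fm: λ = 370.1 fm ≈ 370 fm.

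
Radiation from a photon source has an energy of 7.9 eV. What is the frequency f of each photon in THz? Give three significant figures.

1910 THz

First convert: E = 7.9 eV = 1.2657 × 10^-18 J.
Apply f = E/h: f = 1.910 × 10^15 Hz.
Converting to THz: f = 1910 THz ≈ 1910 THz.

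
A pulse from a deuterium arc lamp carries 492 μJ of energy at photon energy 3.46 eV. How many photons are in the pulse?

8.88e14 photons

Per-photon energy: E = 5.544e-19 J (from energy = 3.46 eV).
N = E_total / E_photon = 4.92e-4 J / 5.544e-19 J = 8.88e14.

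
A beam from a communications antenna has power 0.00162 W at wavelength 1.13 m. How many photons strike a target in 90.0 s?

Total energy: E_total = P·t = 0.00162 × 90.0 = 0.1458 J.
Per-photon energy: E = 1.758 × 10^-25 J.
N = E_total / E_photon = 8.29 × 10^23.

8.29 × 10^23 photons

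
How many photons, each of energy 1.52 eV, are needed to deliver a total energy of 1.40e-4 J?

5.75e14 photons

Per-photon energy: E = 2.435e-19 J (from energy = 1.52 eV).
N = E_total / E_photon = 1.40e-4 J / 2.435e-19 J = 5.75e14.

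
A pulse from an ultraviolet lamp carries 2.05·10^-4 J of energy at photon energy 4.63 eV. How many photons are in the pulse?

2.76·10^14 photons

Per-photon energy: E = 7.418·10^-19 J (from energy = 4.63 eV).
N = E_total / E_photon = 2.05·10^-4 J / 7.418·10^-19 J = 2.76·10^14.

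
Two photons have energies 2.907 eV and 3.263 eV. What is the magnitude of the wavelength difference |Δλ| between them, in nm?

Using λ = hc/E: λ₁ = 4.2650 × 10^-7 m, λ₂ = 3.7997 × 10^-7 m.
|Δλ| = |4.2650 × 10^-7 − 3.7997 × 10^-7| = 4.65 × 10^-8 m = 46.5 nm.

46.5 nm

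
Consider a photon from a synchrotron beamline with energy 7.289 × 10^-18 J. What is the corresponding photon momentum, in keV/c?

0.0455 keV/c

Apply p = E/c: p = 2.431 × 10^-26 kg·m/s.
Converting to keV/c: p = 0.04549 keV/c ≈ 0.0455 keV/c.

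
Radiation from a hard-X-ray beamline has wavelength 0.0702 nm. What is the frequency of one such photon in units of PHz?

In SI units: λ = 0.0702 nm = 7.02 × 10^-11 m.
Apply f = c/λ: f = 4.271 × 10^18 Hz.
Converting to PHz: f = 4271 PHz ≈ 4270 PHz.

4270 PHz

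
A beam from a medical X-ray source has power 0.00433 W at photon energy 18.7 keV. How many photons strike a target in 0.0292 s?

Total energy: E_total = P·t = 0.00433 × 0.0292 = 1.264e-4 J.
Per-photon energy: E = 2.996e-15 J.
N = E_total / E_photon = 4.22e10.

4.22e10 photons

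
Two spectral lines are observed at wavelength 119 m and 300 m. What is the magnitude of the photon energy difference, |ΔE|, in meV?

Using E = hc/λ: E₁ = 1.669 × 10^-27 J, E₂ = 6.621 × 10^-28 J.
|ΔE| = |1.669 × 10^-27 − 6.621 × 10^-28| = 1.01 × 10^-27 J = 6.29 × 10^-6 meV.

6.29 × 10^-6 meV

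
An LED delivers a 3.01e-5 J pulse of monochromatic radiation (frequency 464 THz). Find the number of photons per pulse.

9.79e13 photons

Per-photon energy: E = 3.074e-19 J (from frequency = 464 THz).
N = E_total / E_photon = 3.01e-5 J / 3.074e-19 J = 9.79e13.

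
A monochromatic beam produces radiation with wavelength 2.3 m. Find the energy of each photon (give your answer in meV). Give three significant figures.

5.39 × 10^-4 meV

Take h = 6.62607015 × 10^-34 J·s, c = 2.99792458 × 10^8 m/s, 1 eV = 1.602176634 × 10^-19 J.
Apply E = hc/λ: E = 8.637 × 10^-26 J.
Converting to meV: E = 5.391 × 10^-4 meV ≈ 5.39 × 10^-4 meV.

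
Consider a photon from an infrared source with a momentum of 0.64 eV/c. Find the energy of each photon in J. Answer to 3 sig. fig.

Use c = 2.99792458e8 m/s, 1 eV = 1.602176634e-19 J.
In SI units: p = 0.64 eV/c = 3.4203e-28 kg·m/s.
Since E = pc for a photon, E = 1.025e-19 J.
So E ≈ 1.03e-19 J.

1.03e-19 J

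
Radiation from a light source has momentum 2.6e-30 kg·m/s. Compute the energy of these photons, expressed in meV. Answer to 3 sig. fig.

4.87 meV

Since E = pc for a photon, E = 7.795e-22 J.
Converting to meV: E = 4.865 meV ≈ 4.87 meV.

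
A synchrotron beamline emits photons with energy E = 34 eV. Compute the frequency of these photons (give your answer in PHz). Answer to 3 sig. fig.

8.22 PHz

In SI units: E = 34 eV = 5.4474e-18 J.
For a photon f = E/h, so f = 8.221e15 Hz.
Converting to PHz: f = 8.221 PHz ≈ 8.22 PHz.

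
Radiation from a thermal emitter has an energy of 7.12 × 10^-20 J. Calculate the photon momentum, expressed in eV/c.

For a photon p = E/c, so p = 2.375 × 10^-28 kg·m/s.
Converting to eV/c: p = 0.4444 eV/c ≈ 0.444 eV/c.

0.444 eV/c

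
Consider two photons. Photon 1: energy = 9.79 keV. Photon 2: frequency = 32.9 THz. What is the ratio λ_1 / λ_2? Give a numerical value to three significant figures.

λ_1 = 1.266 × 10^-10 m (from energy = 9.79 keV, via λ = hc/E).
λ_2 = 9.112 × 10^-6 m (from frequency = 32.9 THz, via λ = c/f).
Ratio = 1.266 × 10^-10 / 9.112 × 10^-6 = 1.39 × 10^-5.

1.39 × 10^-5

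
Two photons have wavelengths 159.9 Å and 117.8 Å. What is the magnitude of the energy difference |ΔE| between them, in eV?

Using E = hc/λ: E₁ = 1.2423 × 10^-17 J, E₂ = 1.6863 × 10^-17 J.
|ΔE| = |1.2423 × 10^-17 − 1.6863 × 10^-17| = 4.44 × 10^-18 J = 27.7 eV.

27.7 eV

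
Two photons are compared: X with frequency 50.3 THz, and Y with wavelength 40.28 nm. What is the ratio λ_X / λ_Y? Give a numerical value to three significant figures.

λ_X = 5.960e-6 m (from frequency = 50.3 THz, via λ = c/f).
λ_Y = 4.028e-8 m (from wavelength = 40.28 nm, via λ given directly).
Ratio = 5.960e-6 / 4.028e-8 = 148.

148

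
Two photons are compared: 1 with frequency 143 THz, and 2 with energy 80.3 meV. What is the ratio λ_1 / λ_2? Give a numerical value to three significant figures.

λ_1 = 2.096·10^-6 m (from frequency = 143 THz, via λ = c/f).
λ_2 = 1.544·10^-5 m (from energy = 80.3 meV, via λ = hc/E).
Ratio = 2.096·10^-6 / 1.544·10^-5 = 0.136.

0.136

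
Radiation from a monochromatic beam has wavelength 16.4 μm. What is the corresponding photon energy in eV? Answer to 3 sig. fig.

(h = 6.62607015e-34 J·s, c = 2.99792458e8 m/s, 1 eV = 1.602176634e-19 J.)
First convert: λ = 16.4 μm = 1.64e-5 m.
Apply E = hc/λ: E = 1.211e-20 J.
Converting to eV: E = 0.07560 eV ≈ 0.0756 eV.

0.0756 eV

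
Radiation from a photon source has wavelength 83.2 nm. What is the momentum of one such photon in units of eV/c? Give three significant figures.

14.9 eV/c

Use h = 6.62607015 × 10^-34 J·s, c = 2.99792458 × 10^8 m/s, 1 eV = 1.602176634 × 10^-19 J.
In SI units: λ = 83.2 nm = 8.32 × 10^-8 m.
Apply p = h/λ: p = 7.964 × 10^-27 kg·m/s.
Converting to eV/c: p = 14.90 eV/c ≈ 14.9 eV/c.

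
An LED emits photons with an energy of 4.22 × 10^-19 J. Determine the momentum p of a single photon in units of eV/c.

For a photon p = E/c, so p = 1.408 × 10^-27 kg·m/s.
Converting to eV/c: p = 2.634 eV/c ≈ 2.63 eV/c.

2.63 eV/c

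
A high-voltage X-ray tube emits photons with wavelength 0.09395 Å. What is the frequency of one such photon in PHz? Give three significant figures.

Use c = 2.99792458e8 m/s.
In SI units: λ = 0.09395 Å = 9.395e-12 m.
For a photon f = c/λ, so f = 3.191e19 Hz.
Converting to PHz: f = 31910 PHz ≈ 3.19e4 PHz.

3.19e4 PHz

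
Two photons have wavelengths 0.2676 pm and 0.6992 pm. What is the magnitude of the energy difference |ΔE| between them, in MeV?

Using E = hc/λ: E₁ = 7.4232e-13 J, E₂ = 2.8410e-13 J.
|ΔE| = |7.4232e-13 − 2.8410e-13| = 4.58e-13 J = 2.86 MeV.

2.86 MeV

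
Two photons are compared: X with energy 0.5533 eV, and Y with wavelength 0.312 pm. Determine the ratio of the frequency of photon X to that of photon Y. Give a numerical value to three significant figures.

1.39e-7

f_X = 1.338e14 Hz (from energy = 0.5533 eV, via f = E/h).
f_Y = 9.609e20 Hz (from wavelength = 0.312 pm, via f = c/λ).
Ratio = 1.338e14 / 9.609e20 = 1.39e-7.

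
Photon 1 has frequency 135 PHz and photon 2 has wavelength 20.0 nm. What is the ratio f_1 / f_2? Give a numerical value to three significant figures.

f_1 = 1.350·10^17 Hz (from frequency = 135 PHz, via f given directly).
f_2 = 1.499·10^16 Hz (from wavelength = 20.0 nm, via f = c/λ).
Ratio = 1.350·10^17 / 1.499·10^16 = 9.01.

9.01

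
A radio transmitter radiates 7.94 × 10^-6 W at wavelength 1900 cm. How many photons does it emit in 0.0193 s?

Total energy: E_total = P·t = 7.94 × 10^-6 × 0.0193 = 1.532 × 10^-7 J.
Per-photon energy: E = 1.045 × 10^-26 J.
N = E_total / E_photon = 1.47 × 10^19.

1.47 × 10^19 photons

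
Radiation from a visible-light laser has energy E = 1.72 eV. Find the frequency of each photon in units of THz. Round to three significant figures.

416 THz

(h = 6.62607015e-34 J·s, 1 eV = 1.602176634e-19 J.)
Convert to SI: E = 1.72 eV = 2.7557e-19 J.
Since f = E/h for a photon, f = 4.159e14 Hz.
Converting to THz: f = 415.9 THz ≈ 416 THz.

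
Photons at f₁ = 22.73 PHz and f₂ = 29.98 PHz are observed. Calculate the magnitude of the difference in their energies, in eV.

Using E = hf: E₁ = 1.5061e-17 J, E₂ = 1.9865e-17 J.
|ΔE| = |1.5061e-17 − 1.9865e-17| = 4.80e-18 J = 30.0 eV.

30.0 eV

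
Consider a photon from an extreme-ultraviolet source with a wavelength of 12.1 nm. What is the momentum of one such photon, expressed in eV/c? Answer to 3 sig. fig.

102 eV/c

Take h = 6.62607015e-34 J·s, c = 2.99792458e8 m/s, 1 eV = 1.602176634e-19 J.
In SI units: λ = 12.1 nm = 1.21e-8 m.
Since p = h/λ for a photon, p = 5.476e-26 kg·m/s.
Converting to eV/c: p = 102.5 eV/c ≈ 102 eV/c.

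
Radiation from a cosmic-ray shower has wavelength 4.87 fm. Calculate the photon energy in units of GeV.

Take h = 6.62607015 × 10^-34 J·s, c = 2.99792458 × 10^8 m/s, 1 eV = 1.602176634 × 10^-19 J.
Convert to SI: λ = 4.87 fm = 4.87 × 10^-15 m.
Since E = hc/λ for a photon, E = 4.079 × 10^-11 J.
Converting to GeV: E = 0.2546 GeV ≈ 0.255 GeV.

0.255 GeV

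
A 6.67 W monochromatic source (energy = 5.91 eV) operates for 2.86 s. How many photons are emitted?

2.01e19 photons

Total energy: E_total = P·t = 6.67 × 2.86 = 19.08 J.
Per-photon energy: E = 9.469e-19 J.
N = E_total / E_photon = 2.01e19.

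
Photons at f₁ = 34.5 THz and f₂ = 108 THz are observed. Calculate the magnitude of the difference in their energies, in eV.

0.304 eV

Using E = hf: E₁ = 2.286·10^-20 J, E₂ = 7.156·10^-20 J.
|ΔE| = |2.286·10^-20 − 7.156·10^-20| = 4.87·10^-20 J = 0.304 eV.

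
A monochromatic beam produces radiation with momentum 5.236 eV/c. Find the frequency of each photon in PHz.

Take h = 6.62607015 × 10^-34 J·s, c = 2.99792458 × 10^8 m/s, 1 eV = 1.602176634 × 10^-19 J.
In SI units: p = 5.236 eV/c = 2.7983 × 10^-27 kg·m/s.
For a photon f = pc/h, so f = 1.266 × 10^15 Hz.
Converting to PHz: f = 1.266 PHz ≈ 1.27 PHz.

1.27 PHz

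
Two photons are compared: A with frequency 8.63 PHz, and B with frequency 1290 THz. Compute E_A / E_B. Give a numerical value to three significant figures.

E_A = 5.718 × 10^-18 J (from frequency = 8.63 PHz, via E = hf).
E_B = 8.548 × 10^-19 J (from frequency = 1290 THz, via E = hf).
Ratio = 5.718 × 10^-18 / 8.548 × 10^-19 = 6.69.

6.69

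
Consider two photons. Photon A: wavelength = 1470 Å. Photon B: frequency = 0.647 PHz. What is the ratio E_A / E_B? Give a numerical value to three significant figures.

3.15

E_A = 1.351 × 10^-18 J (from wavelength = 1470 Å, via E = hc/λ).
E_B = 4.287 × 10^-19 J (from frequency = 0.647 PHz, via E = hf).
Ratio = 1.351 × 10^-18 / 4.287 × 10^-19 = 3.15.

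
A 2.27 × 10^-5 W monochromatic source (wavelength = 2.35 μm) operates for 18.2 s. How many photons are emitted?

Total energy: E_total = P·t = 2.27 × 10^-5 × 18.2 = 4.131 × 10^-4 J.
Per-photon energy: E = 8.453 × 10^-20 J.
N = E_total / E_photon = 4.89 × 10^15.

4.89 × 10^15 photons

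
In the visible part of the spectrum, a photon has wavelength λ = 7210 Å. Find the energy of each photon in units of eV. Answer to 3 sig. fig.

Take h = 6.62607015·10^-34 J·s, c = 2.99792458·10^8 m/s, 1 eV = 1.602176634·10^-19 J.
First convert: λ = 7210 Å = 7.21·10^-7 m.
The photon relation is E = hc/λ, giving E = 2.755·10^-19 J.
Converting to eV: E = 1.720 eV ≈ 1.72 eV.

1.72 eV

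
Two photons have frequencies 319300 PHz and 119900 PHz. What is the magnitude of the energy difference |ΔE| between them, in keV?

825 keV

Using E = hf: E₁ = 2.1157 × 10^-13 J, E₂ = 7.9447 × 10^-14 J.
|ΔE| = |2.1157 × 10^-13 − 7.9447 × 10^-14| = 1.32 × 10^-13 J = 825 keV.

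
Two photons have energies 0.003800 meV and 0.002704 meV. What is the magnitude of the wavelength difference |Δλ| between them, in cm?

Using λ = hc/E: λ₁ = 0.32627 m, λ₂ = 0.45852 m.
|Δλ| = |0.32627 − 0.45852| = 0.132 m = 13.2 cm.

13.2 cm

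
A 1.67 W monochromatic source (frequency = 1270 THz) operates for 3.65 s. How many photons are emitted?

7.24e18 photons

Total energy: E_total = P·t = 1.67 × 3.65 = 6.095 J.
Per-photon energy: E = 8.415e-19 J.
N = E_total / E_photon = 7.24e18.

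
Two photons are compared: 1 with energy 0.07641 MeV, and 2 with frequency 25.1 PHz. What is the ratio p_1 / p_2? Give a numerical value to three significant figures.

736

p_1 = 4.084 × 10^-23 kg·m/s (from energy = 0.07641 MeV, via p = E/c).
p_2 = 5.548 × 10^-26 kg·m/s (from frequency = 25.1 PHz, via p = hf/c).
Ratio = 4.084 × 10^-23 / 5.548 × 10^-26 = 736.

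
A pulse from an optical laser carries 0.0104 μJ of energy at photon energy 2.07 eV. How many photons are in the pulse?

Per-photon energy: E = 3.317e-19 J (from energy = 2.07 eV).
N = E_total / E_photon = 1.04e-8 J / 3.317e-19 J = 3.14e10.

3.14e10 photons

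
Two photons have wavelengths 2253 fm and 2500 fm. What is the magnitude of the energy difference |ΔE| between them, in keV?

54.4 keV

Using E = hc/λ: E₁ = 8.8169·10^-14 J, E₂ = 7.9458·10^-14 J.
|ΔE| = |8.8169·10^-14 − 7.9458·10^-14| = 8.71·10^-15 J = 54.4 keV.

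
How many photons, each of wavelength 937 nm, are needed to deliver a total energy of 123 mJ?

5.80·10^17 photons

Per-photon energy: E = 2.120·10^-19 J (from wavelength = 937 nm).
N = E_total / E_photon = 0.123 J / 2.120·10^-19 J = 5.80·10^17.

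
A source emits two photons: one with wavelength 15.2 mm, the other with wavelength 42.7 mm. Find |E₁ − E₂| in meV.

Using E = hc/λ: E₁ = 1.307 × 10^-23 J, E₂ = 4.652 × 10^-24 J.
|ΔE| = |1.307 × 10^-23 − 4.652 × 10^-24| = 8.42 × 10^-24 J = 0.0525 meV.

0.0525 meV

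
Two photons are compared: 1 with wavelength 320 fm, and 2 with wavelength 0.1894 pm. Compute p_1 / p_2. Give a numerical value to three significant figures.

0.592

p_1 = 2.071e-21 kg·m/s (from wavelength = 320 fm, via p = h/λ).
p_2 = 3.498e-21 kg·m/s (from wavelength = 0.1894 pm, via p = h/λ).
Ratio = 2.071e-21 / 3.498e-21 = 0.592.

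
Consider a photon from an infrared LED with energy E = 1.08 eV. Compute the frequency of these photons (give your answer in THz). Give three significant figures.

261 THz

(h = 6.62607015e-34 J·s, 1 eV = 1.602176634e-19 J.)
Convert to SI: E = 1.08 eV = 1.7304e-19 J.
For a photon f = E/h, so f = 2.611e14 Hz.
Converting to THz: f = 261.1 THz ≈ 261 THz.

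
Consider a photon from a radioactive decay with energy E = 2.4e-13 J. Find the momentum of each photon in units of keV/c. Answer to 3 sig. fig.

1500 keV/c

Apply p = E/c: p = 8.006e-22 kg·m/s.
Converting to keV/c: p = 1498 keV/c ≈ 1500 keV/c.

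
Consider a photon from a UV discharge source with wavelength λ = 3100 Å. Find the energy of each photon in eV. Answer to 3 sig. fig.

In SI units: λ = 3100 Å = 3.1e-7 m.
The photon relation is E = hc/λ, giving E = 6.408e-19 J.
Converting to eV: E = 3.999 eV ≈ 4.00 eV.

4.00 eV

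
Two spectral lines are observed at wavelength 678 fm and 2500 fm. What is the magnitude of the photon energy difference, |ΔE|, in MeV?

1.33 MeV

Using E = hc/λ: E₁ = 2.930e-13 J, E₂ = 7.946e-14 J.
|ΔE| = |2.930e-13 − 7.946e-14| = 2.14e-13 J = 1.33 MeV.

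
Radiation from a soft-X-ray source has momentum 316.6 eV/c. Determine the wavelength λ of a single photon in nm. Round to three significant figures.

Convert to SI: p = 316.6 eV/c = 1.6920 × 10^-25 kg·m/s.
Apply λ = h/p: λ = 3.916 × 10^-9 m.
Converting to nm: λ = 3.916 nm ≈ 3.92 nm.

3.92 nm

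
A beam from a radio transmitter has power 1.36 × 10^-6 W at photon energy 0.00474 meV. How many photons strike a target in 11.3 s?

Total energy: E_total = P·t = 1.36 × 10^-6 × 11.3 = 1.537 × 10^-5 J.
Per-photon energy: E = 7.594 × 10^-25 J.
N = E_total / E_photon = 2.02 × 10^19.

2.02 × 10^19 photons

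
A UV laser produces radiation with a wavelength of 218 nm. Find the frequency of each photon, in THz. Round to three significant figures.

(c = 2.99792458 × 10^8 m/s.)
Convert to SI: λ = 218 nm = 2.18 × 10^-7 m.
The photon relation is f = c/λ, giving f = 1.375 × 10^15 Hz.
Converting to THz: f = 1375 THz ≈ 1380 THz.

1380 THz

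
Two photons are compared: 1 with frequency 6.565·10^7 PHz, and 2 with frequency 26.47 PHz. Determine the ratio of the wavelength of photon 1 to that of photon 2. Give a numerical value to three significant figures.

λ_1 = 4.567·10^-15 m (from frequency = 6.565·10^7 PHz, via λ = c/f).
λ_2 = 1.133·10^-8 m (from frequency = 26.47 PHz, via λ = c/f).
Ratio = 4.567·10^-15 / 1.133·10^-8 = 4.03·10^-7.

4.03·10^-7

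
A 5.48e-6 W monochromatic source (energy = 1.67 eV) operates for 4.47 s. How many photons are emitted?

Total energy: E_total = P·t = 5.48e-6 × 4.47 = 2.450e-5 J.
Per-photon energy: E = 2.676e-19 J.
N = E_total / E_photon = 9.16e13.

9.16e13 photons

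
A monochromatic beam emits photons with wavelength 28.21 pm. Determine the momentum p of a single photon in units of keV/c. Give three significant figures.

(h = 6.62607015·10^-34 J·s, c = 2.99792458·10^8 m/s, 1 eV = 1.602176634·10^-19 J.)
First convert: λ = 28.21 pm = 2.821·10^-11 m.
Apply p = h/λ: p = 2.349·10^-23 kg·m/s.
Converting to keV/c: p = 43.95 keV/c ≈ 44.0 keV/c.

44.0 keV/c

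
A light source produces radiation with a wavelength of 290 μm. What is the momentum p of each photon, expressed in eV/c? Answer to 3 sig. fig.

Use h = 6.62607015 × 10^-34 J·s, c = 2.99792458 × 10^8 m/s, 1 eV = 1.602176634 × 10^-19 J.
First convert: λ = 290 μm = 2.9 × 10^-4 m.
For a photon p = h/λ, so p = 2.285 × 10^-30 kg·m/s.
Converting to eV/c: p = 0.004275 eV/c ≈ 4.28 × 10^-3 eV/c.

4.28 × 10^-3 eV/c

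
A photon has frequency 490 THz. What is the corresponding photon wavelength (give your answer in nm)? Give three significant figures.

612 nm

Convert to SI: f = 490 THz = 4.9e14 Hz.
Since λ = c/f for a photon, λ = 6.118e-7 m.
Converting to nm: λ = 611.8 nm ≈ 612 nm.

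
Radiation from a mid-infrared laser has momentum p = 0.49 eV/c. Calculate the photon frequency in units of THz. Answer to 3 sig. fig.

(h = 6.62607015e-34 J·s, c = 2.99792458e8 m/s, 1 eV = 1.602176634e-19 J.)
In SI units: p = 0.49 eV/c = 2.6187e-28 kg·m/s.
Apply f = pc/h: f = 1.185e14 Hz.
Converting to THz: f = 118.5 THz ≈ 118 THz.

118 THz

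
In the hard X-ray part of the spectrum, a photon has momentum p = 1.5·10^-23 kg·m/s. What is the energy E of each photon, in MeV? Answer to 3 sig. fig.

0.0281 MeV

Apply E = pc: E = 4.497·10^-15 J.
Converting to MeV: E = 0.02807 MeV ≈ 0.0281 MeV.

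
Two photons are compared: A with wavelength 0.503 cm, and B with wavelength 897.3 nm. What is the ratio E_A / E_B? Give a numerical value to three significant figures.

E_A = 3.949e-23 J (from wavelength = 0.503 cm, via E = hc/λ).
E_B = 2.214e-19 J (from wavelength = 897.3 nm, via E = hc/λ).
Ratio = 3.949e-23 / 2.214e-19 = 1.78e-4.

1.78e-4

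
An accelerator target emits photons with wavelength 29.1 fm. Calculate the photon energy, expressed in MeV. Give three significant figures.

42.6 MeV

First convert: λ = 29.1 fm = 2.91e-14 m.
Apply E = hc/λ: E = 6.826e-12 J.
Converting to MeV: E = 42.61 MeV ≈ 42.6 MeV.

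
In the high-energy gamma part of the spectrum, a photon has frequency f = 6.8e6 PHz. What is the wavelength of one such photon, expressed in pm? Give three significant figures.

0.0441 pm

Use c = 2.99792458e8 m/s.
In SI units: f = 6.8e6 PHz = 6.8e21 Hz.
Since λ = c/f for a photon, λ = 4.409e-14 m.
Converting to pm: λ = 0.04409 pm ≈ 0.0441 pm.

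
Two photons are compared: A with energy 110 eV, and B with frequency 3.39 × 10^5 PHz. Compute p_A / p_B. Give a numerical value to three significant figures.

7.85 × 10^-5

p_A = 5.879 × 10^-26 kg·m/s (from energy = 110 eV, via p = E/c).
p_B = 7.493 × 10^-22 kg·m/s (from frequency = 3.39 × 10^5 PHz, via p = hf/c).
Ratio = 5.879 × 10^-26 / 7.493 × 10^-22 = 7.85 × 10^-5.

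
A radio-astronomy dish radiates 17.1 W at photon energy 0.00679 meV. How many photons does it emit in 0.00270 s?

Total energy: E_total = P·t = 17.1 × 0.00270 = 0.04617 J.
Per-photon energy: E = 1.088e-24 J.
N = E_total / E_photon = 4.24e22.

4.24e22 photons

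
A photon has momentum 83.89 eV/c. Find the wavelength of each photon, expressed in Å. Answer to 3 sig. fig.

In SI units: p = 83.89 eV/c = 4.4833 × 10^-26 kg·m/s.
For a photon λ = h/p, so λ = 1.478 × 10^-8 m.
Converting to Å: λ = 147.8 Å ≈ 148 Å.

148 Å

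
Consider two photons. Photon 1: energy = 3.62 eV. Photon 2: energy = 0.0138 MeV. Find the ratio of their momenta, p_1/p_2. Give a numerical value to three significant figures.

2.62e-4

p_1 = 1.935e-27 kg·m/s (from energy = 3.62 eV, via p = E/c).
p_2 = 7.375e-24 kg·m/s (from energy = 0.0138 MeV, via p = E/c).
Ratio = 1.935e-27 / 7.375e-24 = 2.62e-4.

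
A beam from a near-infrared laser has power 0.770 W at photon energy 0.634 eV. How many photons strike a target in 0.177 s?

Total energy: E_total = P·t = 0.770 × 0.177 = 0.1363 J.
Per-photon energy: E = 1.016 × 10^-19 J.
N = E_total / E_photon = 1.34 × 10^18.

1.34 × 10^18 photons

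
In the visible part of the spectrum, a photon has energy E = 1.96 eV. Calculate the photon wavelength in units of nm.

633 nm

In SI units: E = 1.96 eV = 3.1403·10^-19 J.
Apply λ = hc/E: λ = 6.326·10^-7 m.
Converting to nm: λ = 632.6 nm ≈ 633 nm.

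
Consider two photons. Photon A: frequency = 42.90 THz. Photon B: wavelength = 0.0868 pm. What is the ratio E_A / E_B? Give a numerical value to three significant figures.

1.24 × 10^-8

E_A = 2.843 × 10^-20 J (from frequency = 42.90 THz, via E = hf).
E_B = 2.289 × 10^-12 J (from wavelength = 0.0868 pm, via E = hc/λ).
Ratio = 2.843 × 10^-20 / 2.289 × 10^-12 = 1.24 × 10^-8.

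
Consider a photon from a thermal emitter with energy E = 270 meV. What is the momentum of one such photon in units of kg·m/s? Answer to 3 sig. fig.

Take c = 2.99792458e8 m/s, 1 eV = 1.602176634e-19 J.
Convert to SI: E = 270 meV = 4.3259e-20 J.
Since p = E/c for a photon, p = 1.443e-28 kg·m/s.
So p ≈ 1.44e-28 kg·m/s.

1.44e-28 kg·m/s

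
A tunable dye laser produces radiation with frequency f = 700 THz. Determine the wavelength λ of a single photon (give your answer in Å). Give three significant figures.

Take c = 2.99792458e8 m/s.
First convert: f = 700 THz = 7.0e14 Hz.
The photon relation is λ = c/f, giving λ = 4.283e-7 m.
Converting to Å: λ = 4283 Å ≈ 4280 Å.

4280 Å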